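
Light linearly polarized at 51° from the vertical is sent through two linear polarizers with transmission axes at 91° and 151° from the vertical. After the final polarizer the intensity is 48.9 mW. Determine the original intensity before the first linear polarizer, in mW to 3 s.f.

I₁ = I₀ cos²(91° − 51°) = I₀ cos²(40°) = 0.5868 I₀.
I₂ = I₁ cos²(151° − 91°) = 0.5868 I₀ · cos²(60°) = 0.1467 I₀.
So 48.9 mW = 0.1467 I₀, giving I₀ = 48.9/0.1467 = 333.3 mW.

I₀ ≈ 333 mW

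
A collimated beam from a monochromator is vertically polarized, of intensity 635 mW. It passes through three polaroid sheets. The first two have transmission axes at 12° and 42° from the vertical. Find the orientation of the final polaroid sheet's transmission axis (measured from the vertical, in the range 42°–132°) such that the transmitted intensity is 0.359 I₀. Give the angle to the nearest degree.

θ ≈ 87°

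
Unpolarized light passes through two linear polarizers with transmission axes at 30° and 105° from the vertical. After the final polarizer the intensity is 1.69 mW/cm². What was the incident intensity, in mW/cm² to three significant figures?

Unpolarized light through the first polarizer → I₁ = ½ I₀, now polarized at 30°.
I₂ = I₁ cos²(105° − 30°) = 0.5 I₀ · cos²(75°) = 0.03349 I₀.
So 1.69 mW/cm² = 0.03349 I₀, giving I₀ = 1.69/0.03349 = 50.46 mW/cm².

I₀ ≈ 50.5 mW/cm²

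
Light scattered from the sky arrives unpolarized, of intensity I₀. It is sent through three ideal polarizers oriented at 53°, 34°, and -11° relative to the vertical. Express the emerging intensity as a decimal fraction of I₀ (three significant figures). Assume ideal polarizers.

≈ 0.224 I₀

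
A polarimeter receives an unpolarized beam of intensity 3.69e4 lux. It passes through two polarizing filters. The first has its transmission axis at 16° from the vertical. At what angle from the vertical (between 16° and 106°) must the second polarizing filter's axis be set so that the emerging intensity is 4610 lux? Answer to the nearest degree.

θ ≈ 76°

Unpolarized light through the first polarizer → I₁ = ½ I₀, now polarized at 16°.
Target fraction: 4610 / 3.69e4 lux = 0.1249 of I₀.
Need I₂/I₀ = 0.1249, so cos²(θ − 16°) = 0.1249 / 0.5 = 0.2499.
θ − 16° = arccos(√0.2499) = 60.0°, giving θ ≈ 16 + 60.0 = 76.0°.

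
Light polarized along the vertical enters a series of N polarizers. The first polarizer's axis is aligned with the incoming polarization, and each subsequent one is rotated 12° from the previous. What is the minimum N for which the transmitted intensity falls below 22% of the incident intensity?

N = 36

First polarizer is aligned with the polarization: full transmission.
Each further stage multiplies by cos²(12°) = 0.9568.
After N polarizers: T = 0.9568^(N−1). Require T < 0.22 ⇒ N−1 > ln(0.22)/ln(0.9568) = 34.26, so N−1 ≥ 35 and N = 36.
Check: N=36 gives T = 0.213 < 0.22; N=35 gives T = 0.2226.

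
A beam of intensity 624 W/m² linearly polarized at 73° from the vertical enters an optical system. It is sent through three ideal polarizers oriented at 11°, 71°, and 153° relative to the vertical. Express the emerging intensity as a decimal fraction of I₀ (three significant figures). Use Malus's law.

By Malus's law, I₁ = 624 W/m² · cos²(62°) = 137.5 W/m².
I₂ = I₁ · cos²(60°) = 137.5 · 0.25 = 34.38 W/m².
I₃ = I₂ · cos²(82°) = 34.38 · 0.01937 = 0.666 W/m².
Transmitted fraction = 0.001067.

I/I₀ ≈ 0.00107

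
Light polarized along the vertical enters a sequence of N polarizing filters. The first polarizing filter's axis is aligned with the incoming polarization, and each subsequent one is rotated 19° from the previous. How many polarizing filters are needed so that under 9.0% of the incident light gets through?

N = 23

First polarizer is aligned with the polarization: full transmission.
Each further stage multiplies by cos²(19°) = 0.894.
After N polarizers: T = 0.894^(N−1). Require T < 0.090 ⇒ N−1 > ln(0.090)/ln(0.894) = 21.49, so N−1 ≥ 22 and N = 23.
Check: N=23 gives T = 0.08501 < 0.090; N=22 gives T = 0.09509.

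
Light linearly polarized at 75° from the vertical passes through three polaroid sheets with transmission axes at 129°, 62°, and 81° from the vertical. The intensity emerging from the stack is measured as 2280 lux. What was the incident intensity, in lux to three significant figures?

I₁ = I₀ cos²(129° − 75°) = I₀ cos²(54°) = 0.3455 I₀.
I₂ = I₁ cos²(62° − 129°) = 0.3455 I₀ · cos²(67°) = 0.05275 I₀.
I₃ = I₂ cos²(81° − 62°) = 0.05275 I₀ · cos²(19°) = 0.04716 I₀.
So 2280 lux = 0.04716 I₀, giving I₀ = 2280/0.04716 = 4.835e+04 lux.

I₀ ≈ 4.84e4 lux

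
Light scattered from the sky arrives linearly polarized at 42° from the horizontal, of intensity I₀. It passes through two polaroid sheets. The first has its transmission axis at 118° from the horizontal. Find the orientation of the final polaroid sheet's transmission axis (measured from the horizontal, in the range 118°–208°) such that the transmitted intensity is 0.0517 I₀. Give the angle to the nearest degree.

θ ≈ 138°

By Malus's law, I₁ = I₀ cos²(118° − 42°) = I₀ cos²(76°) = 0.05853 I₀.
Need I₂/I₀ = 0.0517, so cos²(θ − 118°) = 0.0517 / 0.05853 = 0.8834.
θ − 118° = arccos(√0.8834) = 20.0°, giving θ ≈ 118 + 20.0 = 138.0°.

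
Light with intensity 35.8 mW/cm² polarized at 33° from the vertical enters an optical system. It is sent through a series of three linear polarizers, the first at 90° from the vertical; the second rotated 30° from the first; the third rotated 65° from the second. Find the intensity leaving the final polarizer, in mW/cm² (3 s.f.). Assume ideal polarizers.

By Malus's law, I₁ = 35.8 mW/cm² · cos²(57°) = 10.62 mW/cm².
I₂ = I₁ · cos²(30°) = 10.62 · 0.75 = 7.965 mW/cm².
I₃ = I₂ · cos²(65°) = 7.965 · 0.1786 = 1.423 mW/cm².

I ≈ 1.42 mW/cm²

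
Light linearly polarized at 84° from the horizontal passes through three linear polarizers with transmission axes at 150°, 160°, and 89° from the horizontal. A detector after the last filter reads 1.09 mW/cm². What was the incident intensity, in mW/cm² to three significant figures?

I₀ ≈ 64.1 mW/cm²

By Malus's law, I₁ = I₀ cos²(150° − 84°) = I₀ cos²(66°) = 0.1654 I₀.
I₂ = I₁ cos²(160° − 150°) = 0.1654 I₀ · cos²(10°) = 0.1604 I₀.
I₃ = I₂ cos²(89° − 160°) = 0.1604 I₀ · cos²(71°) = 0.01701 I₀.
So 1.09 mW/cm² = 0.01701 I₀, giving I₀ = 1.09/0.01701 = 64.09 mW/cm².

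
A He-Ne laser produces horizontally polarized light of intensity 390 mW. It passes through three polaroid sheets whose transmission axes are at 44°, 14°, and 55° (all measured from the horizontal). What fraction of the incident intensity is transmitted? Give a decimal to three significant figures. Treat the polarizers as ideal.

I₁ = 390 mW · cos²(44°) = 201.8 mW.
I₂ = I₁ · cos²(30°) = 201.8 · 0.75 = 151.4 mW.
I₃ = I₂ · cos²(41°) = 151.4 · 0.5696 = 86.21 mW.
Transmitted fraction = 0.221.

I/I₀ ≈ 0.221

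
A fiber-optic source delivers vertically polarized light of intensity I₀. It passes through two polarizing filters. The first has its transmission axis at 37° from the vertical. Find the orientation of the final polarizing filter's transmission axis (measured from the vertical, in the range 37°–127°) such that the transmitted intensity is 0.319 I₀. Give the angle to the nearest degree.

θ ≈ 82°

I₁ = I₀ cos²(37° − 0°) = I₀ cos²(37°) = 0.6378 I₀.
Need I₂/I₀ = 0.319, so cos²(θ − 37°) = 0.319 / 0.6378 = 0.5001.
θ − 37° = arccos(√0.5001) = 45.0°, giving θ ≈ 37 + 45.0 = 82.0°.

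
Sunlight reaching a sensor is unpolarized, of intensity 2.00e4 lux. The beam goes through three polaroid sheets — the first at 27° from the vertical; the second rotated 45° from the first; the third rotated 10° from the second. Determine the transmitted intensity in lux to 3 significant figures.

I ≈ 4850 lux

Unpolarized light through the first polarizer → I₁ = 2.00e4 lux/2 = 1e+04 lux, polarized at 27°.
I₂ = I₁ · cos²(45°) = 1e+04 · 0.5 = 5000 lux.
I₃ = I₂ · cos²(10°) = 5000 · 0.9698 = 4849 lux.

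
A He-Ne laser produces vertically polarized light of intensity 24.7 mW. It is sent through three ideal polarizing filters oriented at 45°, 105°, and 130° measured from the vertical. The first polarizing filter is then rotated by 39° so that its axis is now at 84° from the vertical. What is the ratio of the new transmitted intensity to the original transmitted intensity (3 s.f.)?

I_new/I_old ≈ 0.0762

Before rotation:
I₁ = I₀ cos²(45° − 0°) = I₀ cos²(45°) = 0.5 I₀.
I₂ = I₁ cos²(105° − 45°) = 0.5 I₀ · cos²(60°) = 0.125 I₀.
I₃ = I₂ cos²(130° − 105°) = 0.125 I₀ · cos²(25°) = 0.1027 I₀.
After rotation:
I₁ = I₀ cos²(84° − 0°) = I₀ cos²(84°) = 0.01093 I₀.
I₂ = I₁ cos²(105° − 84°) = 0.01093 I₀ · cos²(21°) = 0.009523 I₀.
I₃ = I₂ cos²(130° − 105°) = 0.009523 I₀ · cos²(25°) = 0.007822 I₀.
Ratio = 0.007822 / 0.1027 = 0.07618.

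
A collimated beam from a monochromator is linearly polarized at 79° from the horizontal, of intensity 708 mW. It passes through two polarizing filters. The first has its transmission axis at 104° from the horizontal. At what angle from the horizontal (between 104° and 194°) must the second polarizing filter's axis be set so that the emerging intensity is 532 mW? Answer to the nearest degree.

θ ≈ 121°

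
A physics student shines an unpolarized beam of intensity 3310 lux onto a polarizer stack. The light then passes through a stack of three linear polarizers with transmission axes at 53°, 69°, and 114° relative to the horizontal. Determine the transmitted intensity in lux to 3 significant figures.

I ≈ 765 lux

Unpolarized light through the first polarizer → I₁ = 3310 lux/2 = 1655 lux, polarized at 53°.
I₂ = I₁ · cos²(16°) = 1655 · 0.924 = 1529 lux.
I₃ = I₂ · cos²(45°) = 1529 · 0.5 = 764.6 lux.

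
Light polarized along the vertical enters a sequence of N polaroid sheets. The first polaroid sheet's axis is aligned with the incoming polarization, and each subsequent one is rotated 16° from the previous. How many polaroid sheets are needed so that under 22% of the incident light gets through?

First polarizer is aligned with the polarization: full transmission.
Each further stage multiplies by cos²(16°) = 0.924.
After N polarizers: T = 0.924^(N−1). Require T < 0.22 ⇒ N−1 > ln(0.22)/ln(0.924) = 19.16, so N−1 ≥ 20 and N = 21.
Check: N=21 gives T = 0.2059 < 0.22; N=20 gives T = 0.2228.

N = 21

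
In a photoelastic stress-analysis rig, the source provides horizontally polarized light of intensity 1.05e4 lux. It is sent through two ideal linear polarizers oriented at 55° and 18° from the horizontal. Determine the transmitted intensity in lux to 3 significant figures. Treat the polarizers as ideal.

I ≈ 2200 lux

I₁ = 1.05e4 lux · cos²(55°) = 3454 lux.
I₂ = I₁ · cos²(37°) = 3454 · 0.6378 = 2203 lux.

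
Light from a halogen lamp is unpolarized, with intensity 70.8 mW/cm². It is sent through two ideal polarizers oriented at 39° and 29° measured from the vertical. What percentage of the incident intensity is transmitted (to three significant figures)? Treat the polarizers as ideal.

≈ 48.5%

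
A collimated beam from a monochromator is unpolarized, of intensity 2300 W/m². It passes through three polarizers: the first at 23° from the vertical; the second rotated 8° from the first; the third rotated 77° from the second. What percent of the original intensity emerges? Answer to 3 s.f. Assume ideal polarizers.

≈ 2.48%

Unpolarized light through the first polarizer → I₁ = 2300 W/m²/2 = 1150 W/m², polarized at 23°.
I₂ = I₁ · cos²(8°) = 1150 · 0.9806 = 1128 W/m².
I₃ = I₂ · cos²(77°) = 1128 · 0.0506 = 57.07 W/m².
That is 2.481% of the incident intensity.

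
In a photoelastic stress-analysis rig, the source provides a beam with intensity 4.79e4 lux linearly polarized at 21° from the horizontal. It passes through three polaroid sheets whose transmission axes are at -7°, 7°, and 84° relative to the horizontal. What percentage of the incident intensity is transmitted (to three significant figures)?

≈ 3.71%

By Malus's law, I₁ = 4.79e4 lux · cos²(28°) = 3.734e+04 lux.
I₂ = I₁ · cos²(14°) = 3.734e+04 · 0.9415 = 3.516e+04 lux.
I₃ = I₂ · cos²(77°) = 3.516e+04 · 0.0506 = 1779 lux.
That is 3.714% of the incident intensity.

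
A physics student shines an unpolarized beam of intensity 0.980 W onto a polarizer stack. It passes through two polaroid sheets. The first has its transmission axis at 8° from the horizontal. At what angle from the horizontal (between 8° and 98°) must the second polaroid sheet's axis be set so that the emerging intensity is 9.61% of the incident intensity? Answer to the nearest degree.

θ ≈ 72°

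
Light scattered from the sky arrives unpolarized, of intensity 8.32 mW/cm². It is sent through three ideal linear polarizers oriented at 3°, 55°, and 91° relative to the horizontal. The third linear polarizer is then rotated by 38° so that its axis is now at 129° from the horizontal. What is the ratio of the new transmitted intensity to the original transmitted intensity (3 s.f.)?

Before rotation:
Unpolarized light through the first polarizer → I₁ = ½ I₀, now polarized at 3°.
I₂ = I₁ cos²(55° − 3°) = 0.5 I₀ · cos²(52°) = 0.1895 I₀.
I₃ = I₂ cos²(91° − 55°) = 0.1895 I₀ · cos²(36°) = 0.124 I₀.
After rotation:
Unpolarized light through the first polarizer → I₁ = ½ I₀, now polarized at 3°.
I₂ = I₁ cos²(55° − 3°) = 0.5 I₀ · cos²(52°) = 0.1895 I₀.
I₃ = I₂ cos²(129° − 55°) = 0.1895 I₀ · cos²(74°) = 0.0144 I₀.
Ratio = 0.0144 / 0.124 = 0.1161.

I_new/I_old ≈ 0.116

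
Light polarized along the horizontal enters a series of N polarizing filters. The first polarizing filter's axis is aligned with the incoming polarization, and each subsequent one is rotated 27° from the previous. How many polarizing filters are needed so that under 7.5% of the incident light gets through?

First polarizer is aligned with the polarization: full transmission.
Each further stage multiplies by cos²(27°) = 0.7939.
After N polarizers: T = 0.7939^(N−1). Require T < 0.075 ⇒ N−1 > ln(0.075)/ln(0.7939) = 11.22, so N−1 ≥ 12 and N = 13.
Check: N=13 gives T = 0.06268 < 0.075; N=12 gives T = 0.07895.

N = 13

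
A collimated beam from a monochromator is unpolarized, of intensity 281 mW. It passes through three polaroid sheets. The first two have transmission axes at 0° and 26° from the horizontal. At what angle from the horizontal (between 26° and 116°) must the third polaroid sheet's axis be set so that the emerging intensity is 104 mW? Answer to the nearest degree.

θ ≈ 43°

Unpolarized light through the first polarizer → I₁ = ½ I₀, now polarized at 0°.
I₂ = I₁ cos²(26° − 0°) = 0.5 I₀ · cos²(26°) = 0.4039 I₀.
Target fraction: 104 / 281 mW = 0.3701 of I₀.
Need I₃/I₀ = 0.3701, so cos²(θ − 26°) = 0.3701 / 0.4039 = 0.9163.
θ − 26° = arccos(√0.9163) = 16.8°, giving θ ≈ 26 + 16.8 = 42.8°.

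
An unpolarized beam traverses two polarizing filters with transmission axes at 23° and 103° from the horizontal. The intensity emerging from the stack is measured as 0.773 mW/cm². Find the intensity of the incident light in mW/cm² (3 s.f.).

I₀ ≈ 51.3 mW/cm²

Unpolarized light through the first polarizer → I₁ = ½ I₀, now polarized at 23°.
I₂ = I₁ cos²(103° − 23°) = 0.5 I₀ · cos²(80°) = 0.01508 I₀.
So 0.773 mW/cm² = 0.01508 I₀, giving I₀ = 0.773/0.01508 = 51.27 mW/cm².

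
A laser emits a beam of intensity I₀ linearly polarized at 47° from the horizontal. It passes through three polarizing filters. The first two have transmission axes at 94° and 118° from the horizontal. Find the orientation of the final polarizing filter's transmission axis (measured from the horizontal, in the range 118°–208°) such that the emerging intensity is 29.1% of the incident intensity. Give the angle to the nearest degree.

θ ≈ 148°

I₁ = I₀ cos²(94° − 47°) = I₀ cos²(47°) = 0.4651 I₀.
I₂ = I₁ cos²(118° − 94°) = 0.4651 I₀ · cos²(24°) = 0.3882 I₀.
Need I₃/I₀ = 0.291, so cos²(θ − 118°) = 0.291 / 0.3882 = 0.7497.
θ − 118° = arccos(√0.7497) = 30.0°, giving θ ≈ 118 + 30.0 = 148.0°.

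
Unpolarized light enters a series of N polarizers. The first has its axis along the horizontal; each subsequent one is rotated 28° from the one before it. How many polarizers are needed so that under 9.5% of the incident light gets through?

First polarizer halves the unpolarized light: factor 1/2.
Each further stage multiplies by cos²(28°) = 0.7796.
After N polarizers: T = 0.5·0.7796^(N−1). Require T < 0.095 ⇒ N−1 > ln(0.095/0.5)/ln(0.7796) = 6.67, so N−1 ≥ 7 and N = 8.
Check: N=8 gives T = 0.08751 < 0.095; N=7 gives T = 0.1123.

N = 8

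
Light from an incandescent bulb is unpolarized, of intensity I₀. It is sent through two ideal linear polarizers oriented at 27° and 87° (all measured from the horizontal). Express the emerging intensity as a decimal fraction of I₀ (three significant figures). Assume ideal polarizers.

≈ 0.125 I₀

Unpolarized light through the first polarizer → I₁ = ½ I₀, now polarized at 27°.
I₂ = I₁ cos²(87° − 27°) = 0.5 I₀ · cos²(60°) = 0.125 I₀.
Transmitted fraction = 0.125.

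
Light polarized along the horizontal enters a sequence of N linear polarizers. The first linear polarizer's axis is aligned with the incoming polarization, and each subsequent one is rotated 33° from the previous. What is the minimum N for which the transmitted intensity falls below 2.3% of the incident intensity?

First polarizer is aligned with the polarization: full transmission.
Each further stage multiplies by cos²(33°) = 0.7034.
After N polarizers: T = 0.7034^(N−1). Require T < 0.023 ⇒ N−1 > ln(0.023)/ln(0.7034) = 10.72, so N−1 ≥ 11 and N = 12.
Check: N=12 gives T = 0.02085 < 0.023; N=11 gives T = 0.02964.

N = 12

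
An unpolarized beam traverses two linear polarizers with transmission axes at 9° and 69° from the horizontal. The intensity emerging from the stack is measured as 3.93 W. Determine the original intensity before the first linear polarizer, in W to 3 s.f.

I₀ ≈ 31.4 W

Unpolarized light through the first polarizer → I₁ = ½ I₀, now polarized at 9°.
I₂ = I₁ cos²(69° − 9°) = 0.5 I₀ · cos²(60°) = 0.125 I₀.
So 3.93 W = 0.125 I₀, giving I₀ = 3.93/0.125 = 31.44 W.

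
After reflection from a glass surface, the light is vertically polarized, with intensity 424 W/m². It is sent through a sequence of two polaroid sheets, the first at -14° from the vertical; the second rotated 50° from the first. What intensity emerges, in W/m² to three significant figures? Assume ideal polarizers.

I ≈ 165 W/m²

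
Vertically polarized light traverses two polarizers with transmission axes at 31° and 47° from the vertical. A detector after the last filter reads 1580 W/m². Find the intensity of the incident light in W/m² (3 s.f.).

I₁ = I₀ cos²(31° − 0°) = I₀ cos²(31°) = 0.7347 I₀.
I₂ = I₁ cos²(47° − 31°) = 0.7347 I₀ · cos²(16°) = 0.6789 I₀.
So 1580 W/m² = 0.6789 I₀, giving I₀ = 1580/0.6789 = 2327 W/m².

I₀ ≈ 2330 W/m²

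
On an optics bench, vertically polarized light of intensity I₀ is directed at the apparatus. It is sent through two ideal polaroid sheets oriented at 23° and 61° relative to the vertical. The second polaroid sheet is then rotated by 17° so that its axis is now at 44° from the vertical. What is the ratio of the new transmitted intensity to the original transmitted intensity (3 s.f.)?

Before rotation:
I₁ = I₀ cos²(23° − 0°) = I₀ cos²(23°) = 0.8473 I₀.
I₂ = I₁ cos²(61° − 23°) = 0.8473 I₀ · cos²(38°) = 0.5262 I₀.
After rotation:
I₁ = I₀ cos²(23° − 0°) = I₀ cos²(23°) = 0.8473 I₀.
I₂ = I₁ cos²(44° − 23°) = 0.8473 I₀ · cos²(21°) = 0.7385 I₀.
Ratio = 0.7385 / 0.5262 = 1.404.

I_new/I_old ≈ 1.40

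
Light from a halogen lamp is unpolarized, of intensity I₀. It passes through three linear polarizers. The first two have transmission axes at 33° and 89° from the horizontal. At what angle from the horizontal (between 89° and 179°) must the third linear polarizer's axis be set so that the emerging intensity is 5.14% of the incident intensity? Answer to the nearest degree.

θ ≈ 144°

Unpolarized light through the first polarizer → I₁ = ½ I₀, now polarized at 33°.
I₂ = I₁ cos²(89° − 33°) = 0.5 I₀ · cos²(56°) = 0.1563 I₀.
Need I₃/I₀ = 0.0514, so cos²(θ − 89°) = 0.0514 / 0.1563 = 0.3288.
θ − 89° = arccos(√0.3288) = 55.0°, giving θ ≈ 89 + 55.0 = 144.0°.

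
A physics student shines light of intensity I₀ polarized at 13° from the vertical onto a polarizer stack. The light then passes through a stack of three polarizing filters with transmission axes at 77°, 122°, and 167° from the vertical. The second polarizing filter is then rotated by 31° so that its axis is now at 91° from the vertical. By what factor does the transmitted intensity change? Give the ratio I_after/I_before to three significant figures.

I_new/I_old ≈ 0.220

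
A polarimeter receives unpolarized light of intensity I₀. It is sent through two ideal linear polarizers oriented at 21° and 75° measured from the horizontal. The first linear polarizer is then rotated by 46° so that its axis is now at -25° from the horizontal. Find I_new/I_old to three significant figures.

I_new/I_old ≈ 0.0873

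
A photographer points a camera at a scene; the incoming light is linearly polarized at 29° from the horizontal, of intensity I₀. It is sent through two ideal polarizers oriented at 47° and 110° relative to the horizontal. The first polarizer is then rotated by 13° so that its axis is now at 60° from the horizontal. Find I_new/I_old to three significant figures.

Before rotation:
I₁ = I₀ cos²(47° − 29°) = I₀ cos²(18°) = 0.9045 I₀.
I₂ = I₁ cos²(110° − 47°) = 0.9045 I₀ · cos²(63°) = 0.1864 I₀.
After rotation:
I₁ = I₀ cos²(60° − 29°) = I₀ cos²(31°) = 0.7347 I₀.
I₂ = I₁ cos²(110° − 60°) = 0.7347 I₀ · cos²(50°) = 0.3036 I₀.
Ratio = 0.3036 / 0.1864 = 1.628.

I_new/I_old ≈ 1.63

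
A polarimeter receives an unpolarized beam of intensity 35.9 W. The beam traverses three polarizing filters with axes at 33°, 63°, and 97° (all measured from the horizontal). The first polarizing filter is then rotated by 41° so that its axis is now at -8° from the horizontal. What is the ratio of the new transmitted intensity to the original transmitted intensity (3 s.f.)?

I_new/I_old ≈ 0.141

Before rotation:
Unpolarized light through the first polarizer → I₁ = ½ I₀, now polarized at 33°.
I₂ = I₁ cos²(63° − 33°) = 0.5 I₀ · cos²(30°) = 0.375 I₀.
I₃ = I₂ cos²(97° − 63°) = 0.375 I₀ · cos²(34°) = 0.2577 I₀.
After rotation:
Unpolarized light through the first polarizer → I₁ = ½ I₀, now polarized at -8°.
I₂ = I₁ cos²(63° + 8°) = 0.5 I₀ · cos²(71°) = 0.053 I₀.
I₃ = I₂ cos²(97° − 63°) = 0.053 I₀ · cos²(34°) = 0.03643 I₀.
Ratio = 0.03643 / 0.2577 = 0.1413.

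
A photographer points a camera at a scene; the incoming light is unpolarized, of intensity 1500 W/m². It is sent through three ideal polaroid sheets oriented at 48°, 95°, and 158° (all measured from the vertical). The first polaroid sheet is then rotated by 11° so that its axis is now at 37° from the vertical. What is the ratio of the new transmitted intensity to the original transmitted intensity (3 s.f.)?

Before rotation:
Unpolarized light through the first polarizer → I₁ = ½ I₀, now polarized at 48°.
I₂ = I₁ cos²(95° − 48°) = 0.5 I₀ · cos²(47°) = 0.2326 I₀.
I₃ = I₂ cos²(158° − 95°) = 0.2326 I₀ · cos²(63°) = 0.04793 I₀.
After rotation:
Unpolarized light through the first polarizer → I₁ = ½ I₀, now polarized at 37°.
I₂ = I₁ cos²(95° − 37°) = 0.5 I₀ · cos²(58°) = 0.1404 I₀.
I₃ = I₂ cos²(158° − 95°) = 0.1404 I₀ · cos²(63°) = 0.02894 I₀.
Ratio = 0.02894 / 0.04793 = 0.6037.

I_new/I_old ≈ 0.604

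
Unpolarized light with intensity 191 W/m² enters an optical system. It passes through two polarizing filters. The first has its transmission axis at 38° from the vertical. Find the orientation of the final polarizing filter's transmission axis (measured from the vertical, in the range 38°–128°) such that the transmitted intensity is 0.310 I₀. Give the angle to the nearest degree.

Unpolarized light through the first polarizer → I₁ = ½ I₀, now polarized at 38°.
Need I₂/I₀ = 0.31, so cos²(θ − 38°) = 0.31 / 0.5 = 0.62.
θ − 38° = arccos(√0.62) = 38.1°, giving θ ≈ 38 + 38.1 = 76.1°.

θ ≈ 76°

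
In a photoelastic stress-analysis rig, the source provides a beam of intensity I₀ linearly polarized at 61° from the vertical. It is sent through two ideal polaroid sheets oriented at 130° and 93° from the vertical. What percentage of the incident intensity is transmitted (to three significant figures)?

≈ 8.19%

I₁ = I₀ cos²(130° − 61°) = I₀ cos²(69°) = 0.1284 I₀.
I₂ = I₁ cos²(93° − 130°) = 0.1284 I₀ · cos²(37°) = 0.08191 I₀.
That is 8.191% of the incident intensity.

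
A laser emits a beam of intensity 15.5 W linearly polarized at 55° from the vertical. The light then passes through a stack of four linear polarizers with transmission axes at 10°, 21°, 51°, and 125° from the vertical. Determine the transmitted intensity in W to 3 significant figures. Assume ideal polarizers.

I ≈ 0.426 W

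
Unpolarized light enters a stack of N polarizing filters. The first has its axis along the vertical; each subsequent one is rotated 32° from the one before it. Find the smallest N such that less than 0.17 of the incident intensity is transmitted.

First polarizer halves the unpolarized light: factor 1/2.
Each further stage multiplies by cos²(32°) = 0.7192.
After N polarizers: T = 0.5·0.7192^(N−1). Require T < 0.17 ⇒ N−1 > ln(0.17/0.5)/ln(0.7192) = 3.27, so N−1 ≥ 4 and N = 5.
Check: N=5 gives T = 0.1338 < 0.17; N=4 gives T = 0.186.

N = 5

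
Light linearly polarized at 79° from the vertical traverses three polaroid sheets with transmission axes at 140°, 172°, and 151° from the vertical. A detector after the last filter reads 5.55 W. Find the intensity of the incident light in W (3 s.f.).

I₀ ≈ 37.7 W

I₁ = I₀ cos²(140° − 79°) = I₀ cos²(61°) = 0.235 I₀.
I₂ = I₁ cos²(172° − 140°) = 0.235 I₀ · cos²(32°) = 0.169 I₀.
I₃ = I₂ cos²(151° − 172°) = 0.169 I₀ · cos²(21°) = 0.1473 I₀.
So 5.55 W = 0.1473 I₀, giving I₀ = 5.55/0.1473 = 37.67 W.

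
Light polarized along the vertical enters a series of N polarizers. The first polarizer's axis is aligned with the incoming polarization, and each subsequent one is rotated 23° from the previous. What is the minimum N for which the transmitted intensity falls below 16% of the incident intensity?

N = 13

First polarizer is aligned with the polarization: full transmission.
Each further stage multiplies by cos²(23°) = 0.8473.
After N polarizers: T = 0.8473^(N−1). Require T < 0.16 ⇒ N−1 > ln(0.16)/ln(0.8473) = 11.06, so N−1 ≥ 12 and N = 13.
Check: N=13 gives T = 0.137 < 0.16; N=12 gives T = 0.1616.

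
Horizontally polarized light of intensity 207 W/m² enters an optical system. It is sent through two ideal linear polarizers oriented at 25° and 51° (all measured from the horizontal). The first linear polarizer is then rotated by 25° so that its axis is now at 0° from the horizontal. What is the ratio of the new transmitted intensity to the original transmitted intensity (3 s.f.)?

I_new/I_old ≈ 0.597

Before rotation:
I₁ = I₀ cos²(25° − 0°) = I₀ cos²(25°) = 0.8214 I₀.
I₂ = I₁ cos²(51° − 25°) = 0.8214 I₀ · cos²(26°) = 0.6635 I₀.
After rotation:
I₁ = I₀ cos²(0° − 0°) = I₀ cos²(0°) = 1 I₀.
I₂ = I₁ cos²(51° − 0°) = 1 I₀ · cos²(51°) = 0.396 I₀.
Ratio = 0.396 / 0.6635 = 0.5969.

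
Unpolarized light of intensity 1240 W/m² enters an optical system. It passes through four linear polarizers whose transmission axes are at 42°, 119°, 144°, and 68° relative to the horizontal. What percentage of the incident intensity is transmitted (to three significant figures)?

≈ 0.122%

Unpolarized light through the first polarizer → I₁ = 1240 W/m²/2 = 620 W/m², polarized at 42°.
I₂ = I₁ · cos²(77°) = 620 · 0.0506 = 31.37 W/m².
I₃ = I₂ · cos²(25°) = 31.37 · 0.8214 = 25.77 W/m².
I₄ = I₃ · cos²(76°) = 25.77 · 0.05853 = 1.508 W/m².
That is 0.1216% of the incident intensity.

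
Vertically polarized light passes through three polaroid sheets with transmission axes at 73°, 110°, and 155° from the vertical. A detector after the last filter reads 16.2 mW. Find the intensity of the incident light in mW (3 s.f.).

I₀ ≈ 594 mW

I₁ = I₀ cos²(73° − 0°) = I₀ cos²(73°) = 0.08548 I₀.
I₂ = I₁ cos²(110° − 73°) = 0.08548 I₀ · cos²(37°) = 0.05452 I₀.
I₃ = I₂ cos²(155° − 110°) = 0.05452 I₀ · cos²(45°) = 0.02726 I₀.
So 16.2 mW = 0.02726 I₀, giving I₀ = 16.2/0.02726 = 594.3 mW.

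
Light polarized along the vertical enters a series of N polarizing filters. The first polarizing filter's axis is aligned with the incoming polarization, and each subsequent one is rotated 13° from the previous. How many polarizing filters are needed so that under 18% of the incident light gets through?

N = 35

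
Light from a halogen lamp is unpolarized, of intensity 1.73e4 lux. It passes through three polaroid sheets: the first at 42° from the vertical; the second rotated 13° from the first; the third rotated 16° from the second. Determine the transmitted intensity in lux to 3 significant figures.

Unpolarized light through the first polarizer → I₁ = 1.73e4 lux/2 = 8650 lux, polarized at 42°.
I₂ = I₁ · cos²(13°) = 8650 · 0.9494 = 8212 lux.
I₃ = I₂ · cos²(16°) = 8212 · 0.924 = 7588 lux.

I ≈ 7590 lux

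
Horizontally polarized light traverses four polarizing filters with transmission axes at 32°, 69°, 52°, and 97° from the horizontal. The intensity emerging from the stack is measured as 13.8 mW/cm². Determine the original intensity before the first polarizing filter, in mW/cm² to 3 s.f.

I₀ ≈ 65.8 mW/cm²

By Malus's law, I₁ = I₀ cos²(32° − 0°) = I₀ cos²(32°) = 0.7192 I₀.
I₂ = I₁ cos²(69° − 32°) = 0.7192 I₀ · cos²(37°) = 0.4587 I₀.
I₃ = I₂ cos²(52° − 69°) = 0.4587 I₀ · cos²(17°) = 0.4195 I₀.
I₄ = I₃ cos²(97° − 52°) = 0.4195 I₀ · cos²(45°) = 0.2097 I₀.
So 13.8 mW/cm² = 0.2097 I₀, giving I₀ = 13.8/0.2097 = 65.79 mW/cm².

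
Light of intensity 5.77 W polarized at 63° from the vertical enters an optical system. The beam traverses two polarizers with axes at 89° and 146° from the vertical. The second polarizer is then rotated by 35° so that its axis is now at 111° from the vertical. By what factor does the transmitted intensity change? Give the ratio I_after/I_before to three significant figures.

I_new/I_old ≈ 2.90

Before rotation:
I₁ = I₀ cos²(89° − 63°) = I₀ cos²(26°) = 0.8078 I₀.
I₂ = I₁ cos²(146° − 89°) = 0.8078 I₀ · cos²(57°) = 0.2396 I₀.
After rotation:
I₁ = I₀ cos²(89° − 63°) = I₀ cos²(26°) = 0.8078 I₀.
I₂ = I₁ cos²(111° − 89°) = 0.8078 I₀ · cos²(22°) = 0.6945 I₀.
Ratio = 0.6945 / 0.2396 = 2.898.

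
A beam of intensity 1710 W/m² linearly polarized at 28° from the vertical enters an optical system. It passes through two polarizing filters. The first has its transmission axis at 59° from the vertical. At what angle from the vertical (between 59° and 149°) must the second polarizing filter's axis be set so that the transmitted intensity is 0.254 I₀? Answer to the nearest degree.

θ ≈ 113°

By Malus's law, I₁ = I₀ cos²(59° − 28°) = I₀ cos²(31°) = 0.7347 I₀.
Need I₂/I₀ = 0.254, so cos²(θ − 59°) = 0.254 / 0.7347 = 0.3457.
θ − 59° = arccos(√0.3457) = 54.0°, giving θ ≈ 59 + 54.0 = 113.0°.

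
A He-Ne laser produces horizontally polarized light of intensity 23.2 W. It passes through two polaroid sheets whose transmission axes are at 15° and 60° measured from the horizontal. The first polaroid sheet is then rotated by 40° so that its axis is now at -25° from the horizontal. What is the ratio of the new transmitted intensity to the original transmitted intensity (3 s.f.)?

I_new/I_old ≈ 0.0134

Before rotation:
By Malus's law, I₁ = I₀ cos²(15° − 0°) = I₀ cos²(15°) = 0.933 I₀.
I₂ = I₁ cos²(60° − 15°) = 0.933 I₀ · cos²(45°) = 0.4665 I₀.
After rotation:
I₁ = I₀ cos²(-25° − 0°) = I₀ cos²(25°) = 0.8214 I₀.
I₂ = I₁ cos²(60° + 25°) = 0.8214 I₀ · cos²(85°) = 0.006239 I₀.
Ratio = 0.006239 / 0.4665 = 0.01337.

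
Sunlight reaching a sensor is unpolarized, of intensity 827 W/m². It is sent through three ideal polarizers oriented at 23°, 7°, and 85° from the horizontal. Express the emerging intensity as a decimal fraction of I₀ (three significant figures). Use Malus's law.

Unpolarized light through the first polarizer → I₁ = 827 W/m²/2 = 413.5 W/m², polarized at 23°.
I₂ = I₁ · cos²(16°) = 413.5 · 0.924 = 382.1 W/m².
I₃ = I₂ · cos²(78°) = 382.1 · 0.04323 = 16.52 W/m².
Transmitted fraction = 0.01997.

I/I₀ ≈ 0.0200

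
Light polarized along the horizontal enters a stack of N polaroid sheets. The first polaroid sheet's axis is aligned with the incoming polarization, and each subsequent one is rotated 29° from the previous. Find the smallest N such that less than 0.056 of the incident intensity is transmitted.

N = 12

First polarizer is aligned with the polarization: full transmission.
Each further stage multiplies by cos²(29°) = 0.765.
After N polarizers: T = 0.765^(N−1). Require T < 0.056 ⇒ N−1 > ln(0.056)/ln(0.765) = 10.76, so N−1 ≥ 11 and N = 12.
Check: N=12 gives T = 0.05248 < 0.056; N=11 gives T = 0.06861.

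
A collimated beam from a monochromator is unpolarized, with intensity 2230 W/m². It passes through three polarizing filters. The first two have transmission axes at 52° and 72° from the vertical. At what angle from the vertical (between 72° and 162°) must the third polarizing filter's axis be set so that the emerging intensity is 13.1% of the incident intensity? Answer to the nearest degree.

θ ≈ 129°

Unpolarized light through the first polarizer → I₁ = ½ I₀, now polarized at 52°.
I₂ = I₁ cos²(72° − 52°) = 0.5 I₀ · cos²(20°) = 0.4415 I₀.
Need I₃/I₀ = 0.131, so cos²(θ − 72°) = 0.131 / 0.4415 = 0.2967.
θ − 72° = arccos(√0.2967) = 57.0°, giving θ ≈ 72 + 57.0 = 129.0°.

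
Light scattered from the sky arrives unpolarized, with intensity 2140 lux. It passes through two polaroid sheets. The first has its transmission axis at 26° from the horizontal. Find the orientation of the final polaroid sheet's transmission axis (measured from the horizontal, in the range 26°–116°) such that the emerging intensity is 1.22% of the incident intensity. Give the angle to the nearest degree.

θ ≈ 107°

Unpolarized light through the first polarizer → I₁ = ½ I₀, now polarized at 26°.
Need I₂/I₀ = 0.0122, so cos²(θ − 26°) = 0.0122 / 0.5 = 0.0244.
θ − 26° = arccos(√0.0244) = 81.0°, giving θ ≈ 26 + 81.0 = 107.0°.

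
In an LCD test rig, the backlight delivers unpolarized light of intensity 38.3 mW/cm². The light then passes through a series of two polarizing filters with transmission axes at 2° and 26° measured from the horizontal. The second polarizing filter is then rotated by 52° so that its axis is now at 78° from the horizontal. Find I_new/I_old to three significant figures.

I_new/I_old ≈ 0.0701

Before rotation:
Unpolarized light through the first polarizer → I₁ = ½ I₀, now polarized at 2°.
I₂ = I₁ cos²(26° − 2°) = 0.5 I₀ · cos²(24°) = 0.4173 I₀.
After rotation:
Unpolarized light through the first polarizer → I₁ = ½ I₀, now polarized at 2°.
I₂ = I₁ cos²(78° − 2°) = 0.5 I₀ · cos²(76°) = 0.02926 I₀.
Ratio = 0.02926 / 0.4173 = 0.07013.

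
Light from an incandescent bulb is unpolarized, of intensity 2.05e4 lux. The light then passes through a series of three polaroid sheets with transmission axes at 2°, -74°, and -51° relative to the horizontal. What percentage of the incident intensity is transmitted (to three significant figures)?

≈ 2.48%

Unpolarized light through the first polarizer → I₁ = 2.05e4 lux/2 = 1.025e+04 lux, polarized at 2°.
I₂ = I₁ · cos²(76°) = 1.025e+04 · 0.05853 = 599.9 lux.
I₃ = I₂ · cos²(23°) = 599.9 · 0.8473 = 508.3 lux.
That is 2.48% of the incident intensity.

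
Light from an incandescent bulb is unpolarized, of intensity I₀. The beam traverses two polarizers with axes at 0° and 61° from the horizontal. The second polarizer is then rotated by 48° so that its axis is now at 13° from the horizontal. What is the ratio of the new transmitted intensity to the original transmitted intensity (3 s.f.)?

I_new/I_old ≈ 4.04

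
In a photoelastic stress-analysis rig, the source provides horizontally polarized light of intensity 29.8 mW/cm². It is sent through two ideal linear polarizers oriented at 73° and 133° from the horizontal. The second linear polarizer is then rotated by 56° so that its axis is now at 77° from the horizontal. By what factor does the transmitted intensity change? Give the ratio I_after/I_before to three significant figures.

Before rotation:
I₁ = I₀ cos²(73° − 0°) = I₀ cos²(73°) = 0.08548 I₀.
I₂ = I₁ cos²(133° − 73°) = 0.08548 I₀ · cos²(60°) = 0.02137 I₀.
After rotation:
I₁ = I₀ cos²(73° − 0°) = I₀ cos²(73°) = 0.08548 I₀.
I₂ = I₁ cos²(77° − 73°) = 0.08548 I₀ · cos²(4°) = 0.08507 I₀.
Ratio = 0.08507 / 0.02137 = 3.981.

I_new/I_old ≈ 3.98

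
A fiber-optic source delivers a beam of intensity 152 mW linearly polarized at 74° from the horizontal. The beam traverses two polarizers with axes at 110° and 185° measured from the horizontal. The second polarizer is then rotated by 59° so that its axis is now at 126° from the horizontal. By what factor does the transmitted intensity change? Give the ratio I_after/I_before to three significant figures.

I_new/I_old ≈ 13.8

Before rotation:
By Malus's law, I₁ = I₀ cos²(110° − 74°) = I₀ cos²(36°) = 0.6545 I₀.
I₂ = I₁ cos²(185° − 110°) = 0.6545 I₀ · cos²(75°) = 0.04384 I₀.
After rotation:
I₁ = I₀ cos²(110° − 74°) = I₀ cos²(36°) = 0.6545 I₀.
I₂ = I₁ cos²(126° − 110°) = 0.6545 I₀ · cos²(16°) = 0.6048 I₀.
Ratio = 0.6048 / 0.04384 = 13.79.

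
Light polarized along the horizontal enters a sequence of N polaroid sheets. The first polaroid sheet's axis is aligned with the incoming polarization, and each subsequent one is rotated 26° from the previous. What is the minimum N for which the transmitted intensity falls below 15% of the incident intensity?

N = 10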